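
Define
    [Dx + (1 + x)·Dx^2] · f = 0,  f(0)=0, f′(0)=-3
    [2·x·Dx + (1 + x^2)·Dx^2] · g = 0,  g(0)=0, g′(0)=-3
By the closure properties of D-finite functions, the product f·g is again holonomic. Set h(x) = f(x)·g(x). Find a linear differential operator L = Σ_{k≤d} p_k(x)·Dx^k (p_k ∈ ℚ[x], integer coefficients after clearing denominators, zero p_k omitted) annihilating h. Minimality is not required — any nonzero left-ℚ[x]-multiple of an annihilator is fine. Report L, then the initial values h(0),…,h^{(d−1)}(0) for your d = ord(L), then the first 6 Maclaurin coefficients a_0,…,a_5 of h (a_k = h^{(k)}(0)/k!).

f: a_k = 0, -3, 3/2, -1, 3/4, -3/5, …
g: a_k = 0, -3, 0, 1, 0, -3/5, …
h₀=f·g: eliminate ⇒ L₀, order ≤ 2·2.
L = (24 + 44·x + 80·x^2 + 156·x^3 + 120·x^4 + 52·x^5 + 4·x^7)·Dx + (18 + 124·x + 308·x^2 + 484·x^3 + 544·x^4 + 372·x^5 + 140·x^6 + 12·x^7 + 14·x^8)·Dx^2 + (12 + 64·x + 192·x^2 + 312·x^3 + 360·x^4 + 312·x^5 + 192·x^6 + 72·x^7 + 12·x^8 + 8·x^9)·Dx^3 + (5 + 18·x + 37·x^2 + 56·x^3 + 66·x^4 + 60·x^5 + 42·x^6 + 24·x^7 + 9·x^8 + 2·x^9 + x^10)·Dx^4  (order 4).
h: a_k = 0, 0, 9, -9/2, 0, -3/4, …
ICs: h(0) = 0, h′(0) = 0, h′′(0) = 18, h′′′(0) = -27.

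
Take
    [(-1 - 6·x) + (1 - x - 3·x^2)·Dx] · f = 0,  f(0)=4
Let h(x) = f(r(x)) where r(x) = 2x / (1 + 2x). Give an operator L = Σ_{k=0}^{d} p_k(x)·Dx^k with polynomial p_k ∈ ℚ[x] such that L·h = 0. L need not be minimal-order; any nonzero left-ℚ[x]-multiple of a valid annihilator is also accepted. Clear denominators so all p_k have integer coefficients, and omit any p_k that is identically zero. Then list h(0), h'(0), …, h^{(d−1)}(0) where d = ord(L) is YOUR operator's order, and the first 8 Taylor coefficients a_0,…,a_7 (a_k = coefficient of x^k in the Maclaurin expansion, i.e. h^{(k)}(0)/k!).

f: a_k = 4, 4, 16, 28, 76, 160, 388, 868, …
h₀=f(r): pull back L_f along r ⇒ L₀.
L = (2 + 28·x) + (-1 - 4·x + 8·x^2 + 24·x^3)·Dx  (order 1).
h: a_k = 4, 8, 48, 0, 576, -1152, 9216, -32256, …
ICs: h(0) = 4.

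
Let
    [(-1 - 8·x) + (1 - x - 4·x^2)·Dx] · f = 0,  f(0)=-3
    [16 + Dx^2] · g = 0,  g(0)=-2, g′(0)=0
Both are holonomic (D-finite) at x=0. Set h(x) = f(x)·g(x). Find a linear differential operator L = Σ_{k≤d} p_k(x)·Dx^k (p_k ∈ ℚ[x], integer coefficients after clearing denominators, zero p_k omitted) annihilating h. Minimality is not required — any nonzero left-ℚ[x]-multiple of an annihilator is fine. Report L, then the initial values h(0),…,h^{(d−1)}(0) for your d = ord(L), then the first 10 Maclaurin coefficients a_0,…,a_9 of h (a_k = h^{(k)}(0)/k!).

f: a_k = -3, -3, -15, -27, -87, -195, -543, -1323, -3495, -8787, …
g: a_k = -2, 0, 16, 0, -64/3, 0, 512/45, 0, -1024/315, 0, …
f·g: L₀ = L_f ⊗_s L_g, ord ≤ 1·2.
L = (-8 + 16·x + 64·x^2) + (2 + 16·x)·Dx + (-1 + x + 4·x^2)·Dx^2  (order 2).
h: a_k = 6, 6, -18, 6, -2, 22, -302/15, 1018/15, -102/35, 28198/105, …
ICs: h(0) = 6, h′(0) = 6.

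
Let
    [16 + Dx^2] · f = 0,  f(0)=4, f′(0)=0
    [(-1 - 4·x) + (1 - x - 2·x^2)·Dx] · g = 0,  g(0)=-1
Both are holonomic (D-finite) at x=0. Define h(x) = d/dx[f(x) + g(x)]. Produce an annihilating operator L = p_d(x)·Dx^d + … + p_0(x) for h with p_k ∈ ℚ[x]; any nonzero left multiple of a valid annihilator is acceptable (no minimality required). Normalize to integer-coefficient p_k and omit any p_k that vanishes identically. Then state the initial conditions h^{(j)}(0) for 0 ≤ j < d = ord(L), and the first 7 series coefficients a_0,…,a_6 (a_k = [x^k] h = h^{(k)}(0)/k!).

L = (2880 + 9600·x + 20736·x^2 + 7680·x^3 + 15360·x^4 + 18432·x^5 + 12288·x^6) + (-368 - 1040·x + 2400·x^2 + 2048·x^3 - 2560·x^4 + 1536·x^5 + 7168·x^6 + 4096·x^7)·Dx + (180 + 600·x + 1296·x^2 + 480·x^3 + 960·x^4 + 1152·x^5 + 768·x^6)·Dx^2 + (-23 - 65·x + 150·x^2 + 128·x^3 - 160·x^4 + 96·x^5 + 448·x^6 + 256·x^7)·Dx^3  (order 3).
h: a_k = -1, -70, -15, 380/3, -105, -5918/15, -595, …
ICs: h(0) = -1, h′(0) = -70, h′′(0) = -30.

f: a_k = 4, 0, -32, 0, 128/3, 0, -1024/45, …
g: a_k = -1, -1, -3, -5, -11, -21, -43, …
Sum ⇒ L₀ = lclm(L_f,L_g) in ℚ(x)⟨Dx⟩.
Differentiate: ansatz ord ≤ ord L₀ ⇒ L.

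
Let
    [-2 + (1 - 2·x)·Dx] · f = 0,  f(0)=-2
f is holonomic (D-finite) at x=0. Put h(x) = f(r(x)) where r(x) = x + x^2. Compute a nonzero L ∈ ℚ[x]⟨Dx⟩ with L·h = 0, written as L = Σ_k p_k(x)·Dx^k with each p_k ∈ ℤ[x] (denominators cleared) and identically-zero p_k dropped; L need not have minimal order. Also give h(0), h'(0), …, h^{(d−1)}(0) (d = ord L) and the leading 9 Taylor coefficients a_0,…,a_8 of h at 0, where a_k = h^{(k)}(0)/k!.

f: a_k = -2, -4, -8, -16, -32, -64, -128, -256, -512, …
f∘r: x↦r, Dx↦Dx/r' in L_f ⇒ L₀.
L = (2 + 4·x) + (-1 + 2·x + 2·x^2)·Dx  (order 1).
h: a_k = -2, -4, -12, -32, -88, -240, -656, -1792, -4896, …
ICs: h(0) = -2.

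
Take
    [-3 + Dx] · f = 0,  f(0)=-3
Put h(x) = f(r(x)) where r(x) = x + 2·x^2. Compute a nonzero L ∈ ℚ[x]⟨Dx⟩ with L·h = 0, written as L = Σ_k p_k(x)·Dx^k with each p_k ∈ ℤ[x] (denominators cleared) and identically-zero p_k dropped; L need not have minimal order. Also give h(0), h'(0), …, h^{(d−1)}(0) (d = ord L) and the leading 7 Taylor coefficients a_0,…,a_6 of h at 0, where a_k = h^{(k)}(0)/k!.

f: a_k = -3, -9, -27/2, -27/2, -81/8, -243/40, -243/80, …
Change of var in L_f (x↦r) gives L₀.
L = (-3 - 12·x) + Dx  (order 1).
h: a_k = -3, -9, -63/2, -135/2, -1161/8, -9963/40, -33183/80, …
ICs: h(0) = -3.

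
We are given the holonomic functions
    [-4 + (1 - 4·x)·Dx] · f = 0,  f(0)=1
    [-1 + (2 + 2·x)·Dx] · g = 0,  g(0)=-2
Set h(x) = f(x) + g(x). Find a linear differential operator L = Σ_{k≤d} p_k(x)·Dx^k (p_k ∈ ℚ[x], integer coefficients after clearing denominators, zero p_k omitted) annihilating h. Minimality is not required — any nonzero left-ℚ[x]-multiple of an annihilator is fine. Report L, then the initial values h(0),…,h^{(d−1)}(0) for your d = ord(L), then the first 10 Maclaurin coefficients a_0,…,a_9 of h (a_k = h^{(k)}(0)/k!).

L = (-68 - 48·x) + (129 + 248·x + 144·x^2)·Dx + (-14 + 18·x + 128·x^2 + 96·x^3)·Dx^2  (order 2).
h: a_k = -1, 3, 65/4, 511/8, 16389/64, 131065/128, 2097173/512, 16777183/1024, 1073742253/16384, 8589933877/32768, …
ICs: h(0) = -1, h′(0) = 3.

f: a_k = 1, 4, 16, 64, 256, 1024, 4096, 16384, 65536, 262144, …
g: a_k = -2, -1, 1/4, -1/8, 5/64, -7/128, 21/512, -33/1024, 429/16384, -715/32768, …
f+g: L₀ = lclm(L_f,L_g), ord ≤ 1+1.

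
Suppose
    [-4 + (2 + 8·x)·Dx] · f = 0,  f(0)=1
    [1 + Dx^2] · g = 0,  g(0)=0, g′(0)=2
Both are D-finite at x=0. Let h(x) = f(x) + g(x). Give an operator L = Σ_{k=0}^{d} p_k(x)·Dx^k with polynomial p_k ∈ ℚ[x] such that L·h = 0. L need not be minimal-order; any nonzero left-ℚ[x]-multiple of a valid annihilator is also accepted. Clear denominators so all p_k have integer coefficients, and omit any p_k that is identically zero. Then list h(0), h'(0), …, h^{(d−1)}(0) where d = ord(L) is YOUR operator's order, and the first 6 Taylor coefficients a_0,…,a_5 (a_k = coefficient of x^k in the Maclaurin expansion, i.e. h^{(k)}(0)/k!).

L = (-26 - 16·x - 32·x^2) + (-3 - 4·x + 48·x^2 + 64·x^3)·Dx + (-26 - 16·x - 32·x^2)·Dx^2 + (-3 - 4·x + 48·x^2 + 64·x^3)·Dx^3  (order 3).
h: a_k = 1, 4, -2, 11/3, -10, 1681/60, …
ICs: h(0) = 1, h′(0) = 4, h′′(0) = -4.

f: a_k = 1, 2, -2, 4, -10, 28, …
g: a_k = 0, 2, 0, -1/3, 0, 1/60, …
h₀=f+g: left-lcm gives L₀, ord ≤ 3.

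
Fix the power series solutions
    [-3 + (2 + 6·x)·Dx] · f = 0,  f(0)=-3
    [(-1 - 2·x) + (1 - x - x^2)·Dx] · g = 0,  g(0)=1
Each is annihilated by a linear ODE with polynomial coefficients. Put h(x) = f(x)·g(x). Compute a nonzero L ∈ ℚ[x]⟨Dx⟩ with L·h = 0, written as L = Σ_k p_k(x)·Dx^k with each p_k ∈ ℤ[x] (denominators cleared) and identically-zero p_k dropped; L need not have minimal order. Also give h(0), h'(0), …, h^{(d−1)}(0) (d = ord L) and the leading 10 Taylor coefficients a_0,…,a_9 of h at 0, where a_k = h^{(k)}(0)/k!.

f: a_k = -3, -9/2, 27/8, -81/16, 1215/128, -5103/256, 45927/1024, -216513/2048, 8444007/32768, -42220035/65536, …
g: a_k = 1, 1, 2, 3, 5, 8, 13, 21, 34, 55, …
h₀=f·g: eliminate ⇒ L₀, order ≤ 1·1.
L = (5 + 7·x + 9·x^2) + (-2 - 4·x + 8·x^2 + 6·x^3)·Dx  (order 1).
h: a_k = -3, -15/2, -57/8, -315/16, -2217/128, -14577/256, -30117/1024, -393363/2048, 1186455/32768, -52434741/65536, …
ICs: h(0) = -3.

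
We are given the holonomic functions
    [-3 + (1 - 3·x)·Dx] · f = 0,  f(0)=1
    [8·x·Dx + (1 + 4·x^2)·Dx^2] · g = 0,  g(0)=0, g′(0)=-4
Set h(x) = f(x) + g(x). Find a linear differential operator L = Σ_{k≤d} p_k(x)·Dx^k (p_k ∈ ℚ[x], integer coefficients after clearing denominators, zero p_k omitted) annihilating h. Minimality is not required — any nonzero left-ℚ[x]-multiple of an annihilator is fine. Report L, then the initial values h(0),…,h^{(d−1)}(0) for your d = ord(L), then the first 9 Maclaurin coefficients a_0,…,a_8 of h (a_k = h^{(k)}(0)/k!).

L = (-24 + 288·x + 288·x^2)·Dx + (31 - 24·x + 204·x^2 + 288·x^3)·Dx^2 + (-3 + 5·x + 20·x^3 + 48·x^4)·Dx^3  (order 3).
h: a_k = 1, -1, 9, 97/3, 81, 1151/5, 729, 15565/7, 6561, …
ICs: h(0) = 1, h′(0) = -1, h′′(0) = 18.

f: a_k = 1, 3, 9, 27, 81, 243, 729, 2187, 6561, …
g: a_k = 0, -4, 0, 16/3, 0, -64/5, 0, 256/7, 0, …
L₀ := lclm(L_f,L_g); ord L₀ ≤ 1+2.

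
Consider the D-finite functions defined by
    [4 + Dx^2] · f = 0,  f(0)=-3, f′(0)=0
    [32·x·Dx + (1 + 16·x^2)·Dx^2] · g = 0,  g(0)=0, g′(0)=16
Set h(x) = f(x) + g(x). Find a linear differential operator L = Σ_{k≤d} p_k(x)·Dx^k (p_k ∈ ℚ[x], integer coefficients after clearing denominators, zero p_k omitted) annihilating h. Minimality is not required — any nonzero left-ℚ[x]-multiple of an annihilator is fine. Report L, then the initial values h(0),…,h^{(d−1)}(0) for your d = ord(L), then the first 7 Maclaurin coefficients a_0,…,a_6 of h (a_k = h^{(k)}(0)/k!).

f: a_k = -3, 0, 6, 0, -2, 0, 4/15, …
g: a_k = 0, 16, 0, -256/3, 0, 4096/5, 0, …
Sum ⇒ L₀ = lclm(L_f,L_g) in ℚ(x)⟨Dx⟩.
L = (-6016·x + 102400·x^3 + 32768·x^5)·Dx + (-28 + 1216·x^2 + 27648·x^4 + 16384·x^6)·Dx^2 + (-1504·x + 25600·x^3 + 8192·x^5)·Dx^3 + (-7 + 304·x^2 + 6912·x^4 + 4096·x^6)·Dx^4  (order 4).
h: a_k = -3, 16, 6, -256/3, -2, 4096/5, 4/15, …
ICs: h(0) = -3, h′(0) = 16, h′′(0) = 12, h′′′(0) = -512.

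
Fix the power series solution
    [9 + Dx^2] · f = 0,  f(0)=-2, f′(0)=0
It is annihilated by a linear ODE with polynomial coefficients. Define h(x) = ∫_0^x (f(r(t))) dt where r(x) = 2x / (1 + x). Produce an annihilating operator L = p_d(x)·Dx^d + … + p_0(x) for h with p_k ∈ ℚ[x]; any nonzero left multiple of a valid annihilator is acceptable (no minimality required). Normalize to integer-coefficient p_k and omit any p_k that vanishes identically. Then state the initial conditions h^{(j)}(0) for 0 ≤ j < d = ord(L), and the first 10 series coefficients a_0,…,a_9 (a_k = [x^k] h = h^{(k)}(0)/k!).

f: a_k = -2, 0, 9, 0, -27/4, 0, 81/40, 0, -729/2240, 0, …
L₀ from L_f via x↦r, Dx↦r'^{-1}Dx.
∫: right-multiply L₀ by Dx.
L = 36·Dx + (2 + 6·x + 6·x^2 + 2·x^3)·Dx^2 + (1 + 4·x + 6·x^2 + 4·x^3 + x^4)·Dx^3  (order 3).
h: a_k = 0, -2, 0, 12, -18, 0, 48, -3852/35, 729/5, -692/7, …
ICs: h(0) = 0, h′(0) = -2, h′′(0) = 0.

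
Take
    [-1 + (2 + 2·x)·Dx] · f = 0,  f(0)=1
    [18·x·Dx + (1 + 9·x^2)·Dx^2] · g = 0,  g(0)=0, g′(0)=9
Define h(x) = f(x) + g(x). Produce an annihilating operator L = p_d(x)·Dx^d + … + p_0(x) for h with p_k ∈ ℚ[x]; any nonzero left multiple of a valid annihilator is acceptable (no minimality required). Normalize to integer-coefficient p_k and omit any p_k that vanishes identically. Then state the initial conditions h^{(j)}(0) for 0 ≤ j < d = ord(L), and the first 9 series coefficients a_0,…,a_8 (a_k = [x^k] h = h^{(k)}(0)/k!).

L = (-36 - 90·x + 972·x^2 + 486·x^3)·Dx + (-75 - 144·x + 1818·x^2 + 3888·x^3 + 1701·x^4)·Dx^2 + (-2 + 70·x + 108·x^2 + 684·x^3 + 1134·x^4 + 486·x^5)·Dx^3  (order 3).
h: a_k = 1, 19/2, -1/8, -431/16, -5/128, 186659/1280, -21/1024, -13436697/14336, -429/32768, …
ICs: h(0) = 1, h′(0) = 19/2, h′′(0) = -1/4.

f: a_k = 1, 1/2, -1/8, 1/16, -5/128, 7/256, -21/1024, 33/2048, -429/32768, …
g: a_k = 0, 9, 0, -27, 0, 729/5, 0, -6561/7, 0, …
L₀ := lclm(L_f,L_g); ord L₀ ≤ 1+2.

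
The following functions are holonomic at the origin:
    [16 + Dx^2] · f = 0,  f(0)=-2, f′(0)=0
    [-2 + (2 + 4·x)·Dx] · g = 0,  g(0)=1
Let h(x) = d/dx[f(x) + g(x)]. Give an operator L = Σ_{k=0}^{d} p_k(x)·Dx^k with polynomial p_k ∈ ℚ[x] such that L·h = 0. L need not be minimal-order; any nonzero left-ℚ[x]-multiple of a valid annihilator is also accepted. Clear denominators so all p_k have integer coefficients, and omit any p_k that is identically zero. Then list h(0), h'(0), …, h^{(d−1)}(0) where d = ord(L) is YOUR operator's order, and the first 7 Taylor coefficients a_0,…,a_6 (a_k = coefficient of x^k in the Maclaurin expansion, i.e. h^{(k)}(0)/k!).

L = (-496 - 1024·x - 1024·x^2) + (-304 - 1632·x - 3072·x^2 - 2048·x^3)·Dx + (-31 - 64·x - 64·x^2)·Dx^2 + (-19 - 102·x - 192·x^2 - 128·x^3)·Dx^3  (order 3).
h: a_k = 1, 31, 3/2, -527/6, 35/8, 7247/120, 231/16, …
ICs: h(0) = 1, h′(0) = 31, h′′(0) = 3.

f: a_k = -2, 0, 16, 0, -64/3, 0, 512/45, …
g: a_k = 1, 1, -1/2, 1/2, -5/8, 7/8, -21/16, …
Sum ⇒ L₀ = lclm(L_f,L_g) in ℚ(x)⟨Dx⟩.
h=h₀': d/dx-closure on L₀ ⇒ L.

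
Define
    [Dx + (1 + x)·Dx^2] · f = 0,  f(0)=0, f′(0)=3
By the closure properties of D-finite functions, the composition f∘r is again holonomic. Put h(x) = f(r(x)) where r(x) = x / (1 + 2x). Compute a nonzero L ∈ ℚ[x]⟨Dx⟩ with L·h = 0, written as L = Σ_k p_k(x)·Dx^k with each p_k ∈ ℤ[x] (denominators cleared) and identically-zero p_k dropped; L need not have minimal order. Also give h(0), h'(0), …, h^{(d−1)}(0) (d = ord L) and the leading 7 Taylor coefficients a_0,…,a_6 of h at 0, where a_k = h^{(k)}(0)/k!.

f: a_k = 0, 3, -3/2, 1, -3/4, 3/5, -1/2, …
L₀ from L_f via x↦r, Dx↦r'^{-1}Dx.
L = (5 + 12·x)·Dx + (1 + 5·x + 6·x^2)·Dx^2  (order 2).
h: a_k = 0, 3, -15/2, 19, -195/4, 633/5, -665/2, …
ICs: h(0) = 0, h′(0) = 3.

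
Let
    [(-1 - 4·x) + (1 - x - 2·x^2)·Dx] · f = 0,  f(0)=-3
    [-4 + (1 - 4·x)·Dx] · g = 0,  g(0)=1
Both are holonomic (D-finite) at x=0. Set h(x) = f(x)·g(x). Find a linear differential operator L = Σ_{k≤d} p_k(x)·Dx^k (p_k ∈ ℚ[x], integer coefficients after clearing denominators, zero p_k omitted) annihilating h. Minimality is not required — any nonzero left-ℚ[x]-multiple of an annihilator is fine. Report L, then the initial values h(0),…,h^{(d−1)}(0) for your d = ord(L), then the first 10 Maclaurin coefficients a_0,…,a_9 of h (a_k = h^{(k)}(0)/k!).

L = (-5 + 4·x + 24·x^2) + (1 - 5·x + 2·x^2 + 8·x^3)·Dx  (order 1).
h: a_k = -3, -15, -69, -291, -1197, -4851, -19533, -78387, -314061, -1257267, …
ICs: h(0) = -3.

f: a_k = -3, -3, -9, -15, -33, -63, -129, -255, -513, -1023, …
g: a_k = 1, 4, 16, 64, 256, 1024, 4096, 16384, 65536, 262144, …
f·g: L₀ = L_f ⊗_s L_g, ord ≤ 1·1.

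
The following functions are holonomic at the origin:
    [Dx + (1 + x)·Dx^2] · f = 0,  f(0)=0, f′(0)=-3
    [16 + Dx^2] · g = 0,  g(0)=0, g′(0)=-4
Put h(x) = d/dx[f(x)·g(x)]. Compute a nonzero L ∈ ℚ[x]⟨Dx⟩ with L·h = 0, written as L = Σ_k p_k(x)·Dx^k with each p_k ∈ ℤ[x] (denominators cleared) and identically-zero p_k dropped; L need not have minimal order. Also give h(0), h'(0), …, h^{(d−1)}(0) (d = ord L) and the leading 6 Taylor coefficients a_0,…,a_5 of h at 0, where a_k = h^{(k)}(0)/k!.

L = (96160 + 647168·x + 1757184·x^2 + 2482176·x^3 + 1931264·x^4 + 786432·x^5 + 131072·x^6) + (13728 + 74144·x + 156160·x^2 + 161280·x^3 + 81920·x^4 + 16384·x^5)·Dx + (13546 + 87008·x + 228848·x^2 + 316416·x^3 + 242944·x^4 + 98304·x^5 + 16384·x^6)·Dx^2 + (858 + 4634·x + 9760·x^2 + 10080·x^3 + 5120·x^4 + 1024·x^5)·Dx^3 + (471 + 2910·x + 7439·x^2 + 10080·x^3 + 7640·x^4 + 3072·x^5 + 512·x^6)·Dx^4  (order 4).
h: a_k = 0, 24, -18, -112, 65, 104, …
ICs: h(0) = 0, h′(0) = 24, h′′(0) = -36, h′′′(0) = -672.

f: a_k = 0, -3, 3/2, -1, 3/4, -3/5, …
g: a_k = 0, -4, 0, 32/3, 0, -128/15, …
h₀=f·g: eliminate ⇒ L₀, order ≤ 2·2.
h=h₀': d/dx-closure on L₀ ⇒ L.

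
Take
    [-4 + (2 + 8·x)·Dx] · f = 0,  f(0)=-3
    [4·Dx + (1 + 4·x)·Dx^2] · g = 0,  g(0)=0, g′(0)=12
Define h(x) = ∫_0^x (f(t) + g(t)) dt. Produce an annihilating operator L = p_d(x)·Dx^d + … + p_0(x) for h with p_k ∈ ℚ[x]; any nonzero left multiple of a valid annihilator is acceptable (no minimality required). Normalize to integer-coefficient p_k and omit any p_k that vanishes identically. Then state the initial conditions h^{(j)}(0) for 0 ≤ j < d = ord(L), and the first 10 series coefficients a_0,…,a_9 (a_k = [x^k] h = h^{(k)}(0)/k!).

L = 8·Dx^2 + (10 + 40·x)·Dx^3 + (1 + 8·x + 16·x^2)·Dx^4  (order 4).
h: a_k = 0, -3, 3, -6, 13, -162/5, 442/5, -1796/7, 5451/7, -7334/3, …
ICs: h(0) = 0, h′(0) = -3, h′′(0) = 6, h′′′(0) = -36.

f: a_k = -3, -6, 6, -12, 30, -84, 252, -792, 2574, -8580, …
g: a_k = 0, 12, -24, 64, -192, 3072/5, -2048, 49152/7, -24576, 262144/3, …
Sum ⇒ L₀ = lclm(L_f,L_g) in ℚ(x)⟨Dx⟩.
h=∫h₀ ⇒ L = L₀·Dx.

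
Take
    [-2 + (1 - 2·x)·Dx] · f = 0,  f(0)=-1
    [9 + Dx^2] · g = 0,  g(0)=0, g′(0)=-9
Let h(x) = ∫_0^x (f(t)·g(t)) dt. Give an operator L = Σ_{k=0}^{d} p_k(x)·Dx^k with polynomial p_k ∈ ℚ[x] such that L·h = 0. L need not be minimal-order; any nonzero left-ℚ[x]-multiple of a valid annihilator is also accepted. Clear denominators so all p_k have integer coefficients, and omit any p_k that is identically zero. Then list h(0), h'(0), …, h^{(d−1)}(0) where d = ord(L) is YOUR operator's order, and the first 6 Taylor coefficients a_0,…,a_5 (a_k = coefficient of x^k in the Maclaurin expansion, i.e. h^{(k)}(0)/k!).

f: a_k = -1, -2, -4, -8, -16, -32, …
g: a_k = 0, -9, 0, 27/2, 0, -243/40, …
Product ⇒ symmetric product L₀, ord ≤ 2.
∫: right-multiply L₀ by Dx.
L = (-9 + 18·x)·Dx + 4·Dx^2 + (-1 + 2·x)·Dx^3  (order 3).
h: a_k = 0, 0, 9/2, 6, 45/8, 9, …
ICs: h(0) = 0, h′(0) = 0, h′′(0) = 9.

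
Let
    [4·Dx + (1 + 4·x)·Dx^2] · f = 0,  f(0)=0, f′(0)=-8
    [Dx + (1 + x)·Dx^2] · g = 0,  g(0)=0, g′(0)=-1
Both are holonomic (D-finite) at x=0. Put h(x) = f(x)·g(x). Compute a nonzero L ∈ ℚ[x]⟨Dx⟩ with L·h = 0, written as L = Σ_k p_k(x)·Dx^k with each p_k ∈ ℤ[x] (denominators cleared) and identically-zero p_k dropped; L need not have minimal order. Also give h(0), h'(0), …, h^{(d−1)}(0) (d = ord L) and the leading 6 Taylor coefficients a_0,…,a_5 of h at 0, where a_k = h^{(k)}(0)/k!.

f: a_k = 0, -8, 16, -128/3, 128, -2048/5, …
g: a_k = 0, -1, 1/2, -1/3, 1/4, -1/5, …
Product ⇒ symmetric product L₀, ord ≤ 4.
L = (136 + 320·x + 256·x^2)·Dx + (290 + 1464·x + 2400·x^2 + 1280·x^3)·Dx^2 + (92 + 740·x + 1992·x^2 + 2240·x^3 + 896·x^4)·Dx^3 + (5 + 58·x + 245·x^2 + 464·x^3 + 400·x^4 + 128·x^5)·Dx^4  (order 4).
h: a_k = 0, 0, 8, -20, 160/3, -470/3, …
ICs: h(0) = 0, h′(0) = 0, h′′(0) = 16, h′′′(0) = -120.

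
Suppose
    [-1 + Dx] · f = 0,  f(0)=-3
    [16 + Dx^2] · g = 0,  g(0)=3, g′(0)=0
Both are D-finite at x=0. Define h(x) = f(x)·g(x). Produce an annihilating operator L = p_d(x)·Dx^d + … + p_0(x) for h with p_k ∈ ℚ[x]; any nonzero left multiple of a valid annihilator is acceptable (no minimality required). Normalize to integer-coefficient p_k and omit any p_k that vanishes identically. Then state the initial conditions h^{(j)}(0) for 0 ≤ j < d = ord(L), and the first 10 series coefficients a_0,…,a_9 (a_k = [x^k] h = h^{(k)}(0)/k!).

f: a_k = -3, -3, -3/2, -1/2, -1/8, -1/40, -1/240, -1/1680, -1/13440, -1/120960, …
g: a_k = 3, 0, -24, 0, 32, 0, -256/15, 0, 512/105, 0, …
Product ⇒ symmetric product L₀, ord ≤ 2.
L = 17 - 2·Dx + Dx^2  (order 2).
h: a_k = -9, -9, 135/2, 141/2, -483/8, -3363/40, 99/16, 20047/560, 31679/4480, -277441/40320, …
ICs: h(0) = -9, h′(0) = -9.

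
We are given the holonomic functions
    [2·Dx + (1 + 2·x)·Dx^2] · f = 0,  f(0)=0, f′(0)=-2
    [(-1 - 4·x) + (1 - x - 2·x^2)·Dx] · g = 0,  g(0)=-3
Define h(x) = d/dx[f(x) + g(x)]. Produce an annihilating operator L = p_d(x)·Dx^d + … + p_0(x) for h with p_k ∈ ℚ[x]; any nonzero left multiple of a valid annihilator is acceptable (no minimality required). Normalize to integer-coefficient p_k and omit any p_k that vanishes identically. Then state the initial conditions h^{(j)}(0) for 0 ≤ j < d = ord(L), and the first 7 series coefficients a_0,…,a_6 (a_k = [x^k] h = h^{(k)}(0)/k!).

L = (-54 - 228·x - 432·x^2 - 288·x^3 - 192·x^4) + (-11 - 124·x - 464·x^2 - 704·x^3 - 592·x^4 - 320·x^5)·Dx + (4 + 19·x + 17·x^2 - 42·x^3 - 116·x^4 - 136·x^5 - 64·x^6)·Dx^2  (order 2).
h: a_k = -5, -14, -53, -116, -347, -710, -1913, …
ICs: h(0) = -5, h′(0) = -14.

f: a_k = 0, -2, 2, -8/3, 4, -32/5, 32/3, …
g: a_k = -3, -3, -9, -15, -33, -63, -129, …
h₀=f+g: left-lcm gives L₀, ord ≤ 3.
h₀' ⇒ L via d/dx closure of L₀.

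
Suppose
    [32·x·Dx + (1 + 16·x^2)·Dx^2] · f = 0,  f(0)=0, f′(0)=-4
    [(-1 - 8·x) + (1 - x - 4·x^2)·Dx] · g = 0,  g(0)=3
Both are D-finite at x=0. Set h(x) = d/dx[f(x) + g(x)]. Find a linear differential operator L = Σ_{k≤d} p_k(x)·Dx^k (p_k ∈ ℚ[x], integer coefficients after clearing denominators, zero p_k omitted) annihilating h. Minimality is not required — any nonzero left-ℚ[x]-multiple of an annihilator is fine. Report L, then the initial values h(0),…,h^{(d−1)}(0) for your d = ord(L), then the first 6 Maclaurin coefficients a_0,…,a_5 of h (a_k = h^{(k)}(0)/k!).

L = (160 - 640·x - 14848·x^2 - 36864·x^3 - 178176·x^4 - 98304·x^6) + (-43 - 336·x - 16·x^2 - 3072·x^3 - 35072·x^4 - 124928·x^5 - 12288·x^6 - 98304·x^7)·Dx + (5 + 23·x + 272·x^2 + 16·x^3 + 2368·x^4 - 5888·x^5 - 12288·x^6 - 4096·x^7 - 16384·x^8)·Dx^2  (order 2).
h: a_k = -1, 30, 145, 348, -49, 3258, …
ICs: h(0) = -1, h′(0) = 30.

f: a_k = 0, -4, 0, 64/3, 0, -1024/5, …
g: a_k = 3, 3, 15, 27, 87, 195, …
h₀=f+g: left-lcm gives L₀, ord ≤ 3.
Differentiate: ansatz ord ≤ ord L₀ ⇒ L.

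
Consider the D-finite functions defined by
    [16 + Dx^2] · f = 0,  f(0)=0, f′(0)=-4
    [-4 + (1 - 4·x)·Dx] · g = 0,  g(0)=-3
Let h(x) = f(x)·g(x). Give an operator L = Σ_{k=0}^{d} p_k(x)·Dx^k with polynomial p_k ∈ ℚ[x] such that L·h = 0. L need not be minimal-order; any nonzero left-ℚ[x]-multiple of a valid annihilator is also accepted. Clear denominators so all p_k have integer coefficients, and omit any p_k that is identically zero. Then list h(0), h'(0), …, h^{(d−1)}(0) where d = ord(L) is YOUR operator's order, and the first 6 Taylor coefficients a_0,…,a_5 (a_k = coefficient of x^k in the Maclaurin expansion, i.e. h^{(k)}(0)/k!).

f: a_k = 0, -4, 0, 32/3, 0, -128/15, …
g: a_k = -3, -12, -48, -192, -768, -3072, …
Product ⇒ symmetric product L₀, ord ≤ 2.
L = (-16 + 64·x) + 8·Dx + (-1 + 4·x)·Dx^2  (order 2).
h: a_k = 0, 12, 48, 160, 640, 12928/5, …
ICs: h(0) = 0, h′(0) = 12.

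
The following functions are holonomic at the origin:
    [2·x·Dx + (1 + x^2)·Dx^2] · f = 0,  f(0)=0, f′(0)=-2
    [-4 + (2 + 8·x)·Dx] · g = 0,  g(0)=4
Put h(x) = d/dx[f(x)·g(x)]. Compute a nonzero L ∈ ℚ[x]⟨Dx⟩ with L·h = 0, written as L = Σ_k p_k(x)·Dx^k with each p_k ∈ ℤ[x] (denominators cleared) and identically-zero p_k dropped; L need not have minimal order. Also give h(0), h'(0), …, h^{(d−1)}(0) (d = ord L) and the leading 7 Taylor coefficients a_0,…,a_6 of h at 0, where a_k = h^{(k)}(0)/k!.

f: a_k = 0, -2, 0, 2/3, 0, -2/5, 0, …
g: a_k = 4, 8, -8, 16, -40, 112, -336, …
f·g: L₀ = L_f ⊗_s L_g, ord ≤ 2·1.
h₀' ⇒ L via d/dx closure of L₀.
L = (-10 + 40·x + 98·x^2 - 24·x^3 - 12·x^4) + (13 + 66·x + 117·x^2 + 226·x^3 - 84·x^4 - 48·x^5)·Dx + (3 + 23·x + 42·x^2 - x^3 + 23·x^4 - 24·x^5 - 16·x^6)·Dx^2  (order 2).
h: a_k = -8, -32, 56, -320/3, 1096/3, -6496/5, 68216/15, …
ICs: h(0) = -8, h′(0) = -32.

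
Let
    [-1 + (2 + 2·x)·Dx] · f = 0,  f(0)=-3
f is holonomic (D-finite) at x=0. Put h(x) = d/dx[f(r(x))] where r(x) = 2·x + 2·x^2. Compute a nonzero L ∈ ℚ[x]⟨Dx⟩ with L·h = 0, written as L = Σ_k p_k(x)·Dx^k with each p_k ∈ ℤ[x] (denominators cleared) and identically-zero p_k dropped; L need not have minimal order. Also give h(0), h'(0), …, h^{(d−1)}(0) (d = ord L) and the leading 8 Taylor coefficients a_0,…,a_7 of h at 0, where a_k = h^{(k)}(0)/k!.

L = 1 + (-1 - 4·x - 6·x^2 - 4·x^3)·Dx  (order 1).
h: a_k = -3, -3, 9/2, -9/2, 15/8, 27/8, -147/16, 183/16, …
ICs: h(0) = -3.

f: a_k = -3, -3/2, 3/8, -3/16, 15/128, -21/256, 63/1024, -99/2048, …
Change of var in L_f (x↦r) gives L₀.
h₀' ⇒ L via d/dx closure of L₀.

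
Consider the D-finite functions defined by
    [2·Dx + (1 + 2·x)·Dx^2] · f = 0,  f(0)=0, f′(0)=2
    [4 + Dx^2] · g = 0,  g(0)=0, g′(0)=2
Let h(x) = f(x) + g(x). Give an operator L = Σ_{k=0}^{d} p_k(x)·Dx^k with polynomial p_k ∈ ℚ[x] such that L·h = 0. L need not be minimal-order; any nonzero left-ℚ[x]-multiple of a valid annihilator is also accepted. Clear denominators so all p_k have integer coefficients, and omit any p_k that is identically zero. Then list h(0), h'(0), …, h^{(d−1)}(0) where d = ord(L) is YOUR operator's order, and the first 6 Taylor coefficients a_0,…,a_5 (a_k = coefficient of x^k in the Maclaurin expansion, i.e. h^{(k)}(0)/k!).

f: a_k = 0, 2, -2, 8/3, -4, 32/5, …
g: a_k = 0, 2, 0, -4/3, 0, 4/15, …
Sum ⇒ L₀ = lclm(L_f,L_g) in ℚ(x)⟨Dx⟩.
L = (56 + 32·x + 32·x^2)·Dx + (12 + 40·x + 48·x^2 + 32·x^3)·Dx^2 + (14 + 8·x + 8·x^2)·Dx^3 + (3 + 10·x + 12·x^2 + 8·x^3)·Dx^4  (order 4).
h: a_k = 0, 4, -2, 4/3, -4, 20/3, …
ICs: h(0) = 0, h′(0) = 4, h′′(0) = -4, h′′′(0) = 8.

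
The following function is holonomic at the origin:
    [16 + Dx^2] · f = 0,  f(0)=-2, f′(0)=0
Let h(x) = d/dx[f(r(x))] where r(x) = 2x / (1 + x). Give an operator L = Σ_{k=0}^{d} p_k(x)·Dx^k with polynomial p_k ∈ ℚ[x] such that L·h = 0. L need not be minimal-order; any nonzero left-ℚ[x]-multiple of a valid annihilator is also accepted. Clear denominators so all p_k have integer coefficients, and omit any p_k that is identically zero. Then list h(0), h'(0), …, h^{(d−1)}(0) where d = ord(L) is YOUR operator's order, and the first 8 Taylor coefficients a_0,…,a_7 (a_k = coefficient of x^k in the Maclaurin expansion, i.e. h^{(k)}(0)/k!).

f: a_k = -2, 0, 16, 0, -64/3, 0, 512/45, 0, …
Change of var in L_f (x↦r) gives L₀.
h₀' ⇒ L via d/dx closure of L₀.
L = (70 + 12·x + 6·x^2) + (6 + 18·x + 18·x^2 + 6·x^3)·Dx + (1 + 4·x + 6·x^2 + 4·x^3 + x^4)·Dx^2  (order 2).
h: a_k = 0, 128, -384, -1792/3, 16640/3, -212864/15, 72576/5, 7461376/315, …
ICs: h(0) = 0, h′(0) = 128.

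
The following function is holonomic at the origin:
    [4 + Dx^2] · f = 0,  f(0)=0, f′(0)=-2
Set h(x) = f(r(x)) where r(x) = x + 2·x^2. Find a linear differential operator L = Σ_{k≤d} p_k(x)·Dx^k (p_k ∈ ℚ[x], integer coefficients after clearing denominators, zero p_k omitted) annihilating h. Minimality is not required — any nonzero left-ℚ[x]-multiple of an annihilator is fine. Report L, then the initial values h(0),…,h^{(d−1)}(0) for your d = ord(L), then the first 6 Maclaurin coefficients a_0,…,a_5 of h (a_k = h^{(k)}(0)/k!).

f: a_k = 0, -2, 0, 4/3, 0, -4/15, …
Change of var in L_f (x↦r) gives L₀.
L = (4 + 48·x + 192·x^2 + 256·x^3) - 4·Dx + (1 + 4·x)·Dx^2  (order 2).
h: a_k = 0, -2, -4, 4/3, 8, 236/15, …
ICs: h(0) = 0, h′(0) = -2.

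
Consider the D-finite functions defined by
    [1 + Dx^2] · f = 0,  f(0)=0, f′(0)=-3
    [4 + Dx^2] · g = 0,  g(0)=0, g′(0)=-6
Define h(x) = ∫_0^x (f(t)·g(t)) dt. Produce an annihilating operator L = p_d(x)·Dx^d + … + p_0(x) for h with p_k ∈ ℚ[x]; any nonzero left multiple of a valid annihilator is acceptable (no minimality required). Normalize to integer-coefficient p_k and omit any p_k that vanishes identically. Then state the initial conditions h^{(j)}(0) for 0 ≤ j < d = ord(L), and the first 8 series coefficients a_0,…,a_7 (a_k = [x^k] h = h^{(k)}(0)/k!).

f: a_k = 0, -3, 0, 1/2, 0, -1/40, 0, 1/1680, …
g: a_k = 0, -6, 0, 4, 0, -4/5, 0, 8/105, …
Sym-product of L_f,L_g gives L₀ (≤ ord 4).
Integrate: L := L₀·Dx.
L = 9·Dx + 10·Dx^3 + Dx^5  (order 5).
h: a_k = 0, 0, 0, 6, 0, -3, 0, 13/20, …
ICs: h(0) = 0, h′(0) = 0, h′′(0) = 0, h′′′(0) = 36, h′′′′(0) = 0.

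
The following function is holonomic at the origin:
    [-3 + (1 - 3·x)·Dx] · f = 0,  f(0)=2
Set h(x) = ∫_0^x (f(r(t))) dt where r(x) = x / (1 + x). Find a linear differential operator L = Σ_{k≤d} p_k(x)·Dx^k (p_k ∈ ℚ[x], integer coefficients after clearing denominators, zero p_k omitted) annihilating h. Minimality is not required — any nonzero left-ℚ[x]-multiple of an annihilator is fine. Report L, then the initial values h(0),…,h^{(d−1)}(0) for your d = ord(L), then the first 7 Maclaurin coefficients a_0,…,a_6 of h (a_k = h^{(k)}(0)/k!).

f: a_k = 2, 6, 18, 54, 162, 486, 1458, …
f∘r: x↦r, Dx↦Dx/r' in L_f ⇒ L₀.
Integrate: L := L₀·Dx.
L = 3·Dx + (-1 + x + 2·x^2)·Dx^2  (order 2).
h: a_k = 0, 2, 3, 4, 6, 48/5, 16, …
ICs: h(0) = 0, h′(0) = 2.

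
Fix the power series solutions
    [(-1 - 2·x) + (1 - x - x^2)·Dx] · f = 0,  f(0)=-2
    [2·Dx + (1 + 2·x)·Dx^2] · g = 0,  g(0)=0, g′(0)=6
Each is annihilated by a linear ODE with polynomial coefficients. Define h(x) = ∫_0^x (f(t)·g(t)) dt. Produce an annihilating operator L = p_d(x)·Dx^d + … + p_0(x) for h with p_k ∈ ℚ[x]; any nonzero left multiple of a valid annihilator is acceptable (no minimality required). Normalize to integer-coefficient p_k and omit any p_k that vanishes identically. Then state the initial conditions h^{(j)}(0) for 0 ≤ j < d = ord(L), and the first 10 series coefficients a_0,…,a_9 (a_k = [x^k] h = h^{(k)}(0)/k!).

f: a_k = -2, -2, -4, -6, -10, -16, -26, -42, -68, -110, …
g: a_k = 0, 6, -6, 8, -12, 96/5, -32, 384/7, -96, 512/3, …
Product ⇒ symmetric product L₀, ord ≤ 2.
h=∫₀ˣh₀: take L = L₀·Dx.
L = (4 + 8·x)·Dx + (10·x + 10·x^2)·Dx^2 + (-1 - x + 3·x^2 + 2·x^3)·Dx^3  (order 3).
h: a_k = 0, 0, -6, 0, -7, -4/5, -176/15, -52/35, -1667/70, -104/105, …
ICs: h(0) = 0, h′(0) = 0, h′′(0) = -12.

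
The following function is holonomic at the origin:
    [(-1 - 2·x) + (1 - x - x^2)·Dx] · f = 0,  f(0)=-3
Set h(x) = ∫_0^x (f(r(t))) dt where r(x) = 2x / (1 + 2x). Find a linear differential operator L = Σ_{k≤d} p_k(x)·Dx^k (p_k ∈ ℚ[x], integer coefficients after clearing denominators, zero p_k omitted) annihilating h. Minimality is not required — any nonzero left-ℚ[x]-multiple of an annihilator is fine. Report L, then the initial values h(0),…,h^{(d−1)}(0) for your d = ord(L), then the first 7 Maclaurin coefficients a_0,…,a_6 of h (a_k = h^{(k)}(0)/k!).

f: a_k = -3, -3, -6, -9, -15, -24, -39, …
L₀ from L_f via x↦r, Dx↦r'^{-1}Dx.
h=∫h₀ ⇒ L = L₀·Dx.
L = (2 + 12·x)·Dx + (-1 - 4·x + 8·x^3)·Dx^2  (order 2).
h: a_k = 0, -3, -3, -4, 0, -48/5, 16, …
ICs: h(0) = 0, h′(0) = -3.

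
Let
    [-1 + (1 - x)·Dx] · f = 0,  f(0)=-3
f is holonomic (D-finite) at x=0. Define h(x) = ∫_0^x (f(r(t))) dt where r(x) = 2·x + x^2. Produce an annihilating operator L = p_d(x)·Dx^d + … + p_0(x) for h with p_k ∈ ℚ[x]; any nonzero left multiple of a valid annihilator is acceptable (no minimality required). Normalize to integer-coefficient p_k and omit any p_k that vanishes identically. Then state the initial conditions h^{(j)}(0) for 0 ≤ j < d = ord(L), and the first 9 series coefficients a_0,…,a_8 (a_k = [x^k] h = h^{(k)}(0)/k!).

L = (2 + 2·x)·Dx + (-1 + 2·x + x^2)·Dx^2  (order 2).
h: a_k = 0, -3, -3, -5, -9, -87/5, -35, -507/7, -153, …
ICs: h(0) = 0, h′(0) = -3.

f: a_k = -3, -3, -3, -3, -3, -3, -3, -3, -3, …
Substitute x→r, Dx→(1/r')Dx; clear ⇒ L₀.
h=∫h₀ ⇒ L = L₀·Dx.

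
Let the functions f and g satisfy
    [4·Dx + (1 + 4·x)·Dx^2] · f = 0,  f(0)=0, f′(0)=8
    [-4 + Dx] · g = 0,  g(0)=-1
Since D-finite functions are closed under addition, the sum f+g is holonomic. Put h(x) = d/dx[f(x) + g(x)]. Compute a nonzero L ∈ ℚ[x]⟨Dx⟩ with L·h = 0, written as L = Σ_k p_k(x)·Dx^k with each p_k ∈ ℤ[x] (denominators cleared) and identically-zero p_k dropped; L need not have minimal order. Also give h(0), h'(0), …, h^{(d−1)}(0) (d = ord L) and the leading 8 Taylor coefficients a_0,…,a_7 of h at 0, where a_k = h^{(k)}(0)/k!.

L = (-24 - 32·x) + (2 - 16·x - 32·x^2)·Dx + (1 + 6·x + 8·x^2)·Dx^2  (order 2).
h: a_k = 4, -48, 96, -1664/3, 6016/3, -123392/15, 1473536/45, -41291776/315, …
ICs: h(0) = 4, h′(0) = -48.

f: a_k = 0, 8, -16, 128/3, -128, 2048/5, -4096/3, 32768/7, …
g: a_k = -1, -4, -8, -32/3, -32/3, -128/15, -256/45, -1024/315, …
Weyl lclm of L_f,L_g ⇒ L₀ (ord ≤ 3).
h=h₀': d/dx-closure on L₀ ⇒ L.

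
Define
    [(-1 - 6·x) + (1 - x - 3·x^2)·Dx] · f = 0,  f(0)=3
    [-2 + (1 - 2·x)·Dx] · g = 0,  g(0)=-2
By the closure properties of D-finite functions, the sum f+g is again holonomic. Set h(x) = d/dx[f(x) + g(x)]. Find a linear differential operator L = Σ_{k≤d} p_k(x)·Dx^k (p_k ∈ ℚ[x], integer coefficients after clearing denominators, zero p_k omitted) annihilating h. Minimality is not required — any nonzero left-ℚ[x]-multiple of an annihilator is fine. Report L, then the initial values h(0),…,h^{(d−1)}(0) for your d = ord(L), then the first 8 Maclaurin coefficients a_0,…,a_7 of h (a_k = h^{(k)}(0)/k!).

L = (12 - 288·x + 648·x^2 - 1296·x^3 + 648·x^4) + (9 + 12·x - 126·x^2 + 540·x^3 - 1188·x^4 + 648·x^5)·Dx + (-2 + 15·x - 52·x^2 + 78·x^3 + 27·x^4 - 180·x^5 + 108·x^6)·Dx^2  (order 2).
h: a_k = -1, 8, 15, 100, 280, 978, 2765, 8096, …
ICs: h(0) = -1, h′(0) = 8.

f: a_k = 3, 3, 12, 21, 57, 120, 291, 651, …
g: a_k = -2, -4, -8, -16, -32, -64, -128, -256, …
h₀=f+g: left-lcm gives L₀, ord ≤ 2.
h=h₀': d/dx-closure on L₀ ⇒ L.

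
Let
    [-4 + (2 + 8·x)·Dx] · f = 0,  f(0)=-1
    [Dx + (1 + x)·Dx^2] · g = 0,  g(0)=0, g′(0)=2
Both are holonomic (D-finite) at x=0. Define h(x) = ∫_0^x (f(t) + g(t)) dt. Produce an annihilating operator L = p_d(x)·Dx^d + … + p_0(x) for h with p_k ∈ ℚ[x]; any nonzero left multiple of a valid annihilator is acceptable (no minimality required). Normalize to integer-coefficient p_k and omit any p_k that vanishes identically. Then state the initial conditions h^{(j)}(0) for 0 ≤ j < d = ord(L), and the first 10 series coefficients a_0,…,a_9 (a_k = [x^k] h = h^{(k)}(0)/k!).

f: a_k = -1, -2, 2, -4, 10, -28, 84, -264, 858, -2860, …
g: a_k = 0, 2, -1, 2/3, -1/2, 2/5, -1/3, 2/7, -1/4, 2/9, …
Weyl lclm of L_f,L_g ⇒ L₀ (ord ≤ 3).
Integrate: L := L₀·Dx.
L = (-8 + 4·x)·Dx^2 + (-10 - 8·x + 20·x^2)·Dx^3 + (-1 - 3·x + 6·x^2 + 8·x^3)·Dx^4  (order 4).
h: a_k = 0, -1, 0, 1/3, -5/6, 19/10, -23/5, 251/21, -923/28, 3431/36, …
ICs: h(0) = 0, h′(0) = -1, h′′(0) = 0, h′′′(0) = 2.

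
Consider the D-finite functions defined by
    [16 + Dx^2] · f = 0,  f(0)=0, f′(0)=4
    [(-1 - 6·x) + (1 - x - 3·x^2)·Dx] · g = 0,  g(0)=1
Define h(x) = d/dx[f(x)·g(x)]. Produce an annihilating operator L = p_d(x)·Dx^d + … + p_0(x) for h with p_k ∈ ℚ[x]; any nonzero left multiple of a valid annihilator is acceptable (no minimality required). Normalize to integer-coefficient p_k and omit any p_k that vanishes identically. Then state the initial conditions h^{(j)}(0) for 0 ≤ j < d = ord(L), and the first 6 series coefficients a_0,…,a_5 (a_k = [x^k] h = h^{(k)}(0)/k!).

L = (-26 - 256·x - 640·x^2 + 768·x^3 + 1152·x^4) + (-7 - 26·x + 144·x^2 + 288·x^3)·Dx + (5 - 13·x - 31·x^2 + 48·x^3 + 72·x^4)·Dx^2  (order 2).
h: a_k = 4, 8, 16, 208/3, 628/3, 2816/5, …
ICs: h(0) = 4, h′(0) = 8.

f: a_k = 0, 4, 0, -32/3, 0, 128/15, …
g: a_k = 1, 1, 4, 7, 19, 40, …
h₀=f·g: eliminate ⇒ L₀, order ≤ 2·1.
h=h₀': d/dx-closure on L₀ ⇒ L.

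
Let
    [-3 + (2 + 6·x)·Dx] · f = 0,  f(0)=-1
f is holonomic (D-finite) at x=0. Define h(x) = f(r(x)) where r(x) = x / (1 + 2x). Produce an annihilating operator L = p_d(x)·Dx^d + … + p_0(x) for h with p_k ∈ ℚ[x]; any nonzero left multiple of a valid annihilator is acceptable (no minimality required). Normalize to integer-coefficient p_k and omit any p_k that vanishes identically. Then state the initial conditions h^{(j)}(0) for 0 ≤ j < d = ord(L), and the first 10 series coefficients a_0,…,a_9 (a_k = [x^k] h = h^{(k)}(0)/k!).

L = -3 + (2 + 14·x + 20·x^2)·Dx  (order 1).
h: a_k = -1, -3/2, 33/8, -195/16, 4965/128, -33909/256, 492501/1024, -3761283/2048, 239121645/32768, -1959887265/65536, …
ICs: h(0) = -1.

f: a_k = -1, -3/2, 9/8, -27/16, 405/128, -1701/256, 15309/1024, -72171/2048, 2814669/32768, -14073345/65536, …
h₀=f(r): pull back L_f along r ⇒ L₀.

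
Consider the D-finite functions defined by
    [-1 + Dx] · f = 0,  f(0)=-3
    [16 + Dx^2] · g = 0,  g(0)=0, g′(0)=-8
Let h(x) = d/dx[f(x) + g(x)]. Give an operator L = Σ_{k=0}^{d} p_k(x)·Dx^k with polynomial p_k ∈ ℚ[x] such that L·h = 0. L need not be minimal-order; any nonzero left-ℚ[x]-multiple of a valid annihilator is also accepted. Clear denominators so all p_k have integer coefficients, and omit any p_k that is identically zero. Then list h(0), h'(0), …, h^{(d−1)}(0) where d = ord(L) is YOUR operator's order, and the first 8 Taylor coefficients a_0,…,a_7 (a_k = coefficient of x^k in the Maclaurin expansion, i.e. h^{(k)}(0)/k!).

f: a_k = -3, -3, -3/2, -1/2, -1/8, -1/40, -1/240, -1/1680, …
g: a_k = 0, -8, 0, 64/3, 0, -256/15, 0, 2048/315, …
Sum ⇒ L₀ = lclm(L_f,L_g) in ℚ(x)⟨Dx⟩.
Differentiate: ansatz ord ≤ ord L₀ ⇒ L.
L = 16 - 16·Dx + Dx^2 - Dx^3  (order 3).
h: a_k = -11, -3, 125/2, -1/2, -2051/24, -1/40, 6553/144, -1/1680, …
ICs: h(0) = -11, h′(0) = -3, h′′(0) = 125.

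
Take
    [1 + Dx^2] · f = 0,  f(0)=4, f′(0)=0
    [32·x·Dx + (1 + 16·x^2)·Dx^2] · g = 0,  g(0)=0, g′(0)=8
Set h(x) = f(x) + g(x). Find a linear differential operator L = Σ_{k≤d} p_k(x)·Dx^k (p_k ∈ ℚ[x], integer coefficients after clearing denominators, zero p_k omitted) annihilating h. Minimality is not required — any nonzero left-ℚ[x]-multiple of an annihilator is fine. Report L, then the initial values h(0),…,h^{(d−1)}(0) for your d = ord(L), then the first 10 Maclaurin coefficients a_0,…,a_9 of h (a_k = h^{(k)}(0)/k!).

L = (-6112·x + 99328·x^3 + 8192·x^5)·Dx + (-31 + 1072·x^2 + 25344·x^4 + 4096·x^6)·Dx^2 + (-6112·x + 99328·x^3 + 8192·x^5)·Dx^3 + (-31 + 1072·x^2 + 25344·x^4 + 4096·x^6)·Dx^4  (order 4).
h: a_k = 4, 8, -2, -128/3, 1/6, 2048/5, -1/180, -32768/7, 1/10080, 524288/9, …
ICs: h(0) = 4, h′(0) = 8, h′′(0) = -4, h′′′(0) = -256.

f: a_k = 4, 0, -2, 0, 1/6, 0, -1/180, 0, 1/10080, 0, …
g: a_k = 0, 8, 0, -128/3, 0, 2048/5, 0, -32768/7, 0, 524288/9, …
h₀=f+g: left-lcm gives L₀, ord ≤ 4.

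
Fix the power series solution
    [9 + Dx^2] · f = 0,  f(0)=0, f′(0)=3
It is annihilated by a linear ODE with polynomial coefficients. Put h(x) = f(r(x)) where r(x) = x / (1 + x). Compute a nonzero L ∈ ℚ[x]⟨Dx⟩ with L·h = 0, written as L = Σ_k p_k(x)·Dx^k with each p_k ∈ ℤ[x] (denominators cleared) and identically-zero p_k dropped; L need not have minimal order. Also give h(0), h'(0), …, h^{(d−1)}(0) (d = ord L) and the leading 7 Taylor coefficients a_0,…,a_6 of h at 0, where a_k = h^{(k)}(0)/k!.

f: a_k = 0, 3, 0, -9/2, 0, 81/40, 0, …
L₀ from L_f via x↦r, Dx↦r'^{-1}Dx.
L = 9 + (2 + 6·x + 6·x^2 + 2·x^3)·Dx + (1 + 4·x + 6·x^2 + 4·x^3 + x^4)·Dx^2  (order 2).
h: a_k = 0, 3, -3, -3/2, 21/2, -879/40, 255/8, …
ICs: h(0) = 0, h′(0) = 3.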